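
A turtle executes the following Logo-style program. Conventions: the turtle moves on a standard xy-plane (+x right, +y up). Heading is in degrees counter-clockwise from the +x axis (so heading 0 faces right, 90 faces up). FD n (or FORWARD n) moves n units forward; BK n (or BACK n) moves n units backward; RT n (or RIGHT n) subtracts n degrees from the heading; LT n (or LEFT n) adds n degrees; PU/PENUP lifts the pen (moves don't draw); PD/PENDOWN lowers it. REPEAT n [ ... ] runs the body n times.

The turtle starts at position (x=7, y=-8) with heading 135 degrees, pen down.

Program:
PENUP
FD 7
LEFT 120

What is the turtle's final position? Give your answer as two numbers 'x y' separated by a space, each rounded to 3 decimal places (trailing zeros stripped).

Answer: 2.05 -3.05

Derivation:
Executing turtle program step by step:
Start: pos=(7,-8), heading=135, pen down
PU: pen up
FD 7: (7,-8) -> (2.05,-3.05) [heading=135, move]
LT 120: heading 135 -> 255
Final: pos=(2.05,-3.05), heading=255, 0 segment(s) drawn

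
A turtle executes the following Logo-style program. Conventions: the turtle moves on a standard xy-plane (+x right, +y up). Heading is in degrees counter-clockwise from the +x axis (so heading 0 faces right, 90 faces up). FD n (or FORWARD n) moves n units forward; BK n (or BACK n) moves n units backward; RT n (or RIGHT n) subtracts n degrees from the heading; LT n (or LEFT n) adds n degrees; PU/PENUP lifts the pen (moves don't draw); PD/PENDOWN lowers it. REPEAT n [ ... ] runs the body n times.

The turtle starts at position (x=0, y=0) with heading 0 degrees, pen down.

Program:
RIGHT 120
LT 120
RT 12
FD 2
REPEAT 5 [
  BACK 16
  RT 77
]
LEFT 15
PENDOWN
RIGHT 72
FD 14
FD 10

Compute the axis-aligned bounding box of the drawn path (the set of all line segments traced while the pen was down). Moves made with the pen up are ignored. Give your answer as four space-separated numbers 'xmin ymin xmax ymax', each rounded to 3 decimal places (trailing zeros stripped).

Executing turtle program step by step:
Start: pos=(0,0), heading=0, pen down
RT 120: heading 0 -> 240
LT 120: heading 240 -> 0
RT 12: heading 0 -> 348
FD 2: (0,0) -> (1.956,-0.416) [heading=348, draw]
REPEAT 5 [
  -- iteration 1/5 --
  BK 16: (1.956,-0.416) -> (-13.694,2.911) [heading=348, draw]
  RT 77: heading 348 -> 271
  -- iteration 2/5 --
  BK 16: (-13.694,2.911) -> (-13.973,18.908) [heading=271, draw]
  RT 77: heading 271 -> 194
  -- iteration 3/5 --
  BK 16: (-13.973,18.908) -> (1.551,22.779) [heading=194, draw]
  RT 77: heading 194 -> 117
  -- iteration 4/5 --
  BK 16: (1.551,22.779) -> (8.815,8.523) [heading=117, draw]
  RT 77: heading 117 -> 40
  -- iteration 5/5 --
  BK 16: (8.815,8.523) -> (-3.441,-1.762) [heading=40, draw]
  RT 77: heading 40 -> 323
]
LT 15: heading 323 -> 338
PD: pen down
RT 72: heading 338 -> 266
FD 14: (-3.441,-1.762) -> (-4.418,-15.728) [heading=266, draw]
FD 10: (-4.418,-15.728) -> (-5.116,-25.703) [heading=266, draw]
Final: pos=(-5.116,-25.703), heading=266, 8 segment(s) drawn

Segment endpoints: x in {-13.973, -13.694, -5.116, -4.418, -3.441, 0, 1.551, 1.956, 8.815}, y in {-25.703, -15.728, -1.762, -0.416, 0, 2.911, 8.523, 18.908, 22.779}
xmin=-13.973, ymin=-25.703, xmax=8.815, ymax=22.779

Answer: -13.973 -25.703 8.815 22.779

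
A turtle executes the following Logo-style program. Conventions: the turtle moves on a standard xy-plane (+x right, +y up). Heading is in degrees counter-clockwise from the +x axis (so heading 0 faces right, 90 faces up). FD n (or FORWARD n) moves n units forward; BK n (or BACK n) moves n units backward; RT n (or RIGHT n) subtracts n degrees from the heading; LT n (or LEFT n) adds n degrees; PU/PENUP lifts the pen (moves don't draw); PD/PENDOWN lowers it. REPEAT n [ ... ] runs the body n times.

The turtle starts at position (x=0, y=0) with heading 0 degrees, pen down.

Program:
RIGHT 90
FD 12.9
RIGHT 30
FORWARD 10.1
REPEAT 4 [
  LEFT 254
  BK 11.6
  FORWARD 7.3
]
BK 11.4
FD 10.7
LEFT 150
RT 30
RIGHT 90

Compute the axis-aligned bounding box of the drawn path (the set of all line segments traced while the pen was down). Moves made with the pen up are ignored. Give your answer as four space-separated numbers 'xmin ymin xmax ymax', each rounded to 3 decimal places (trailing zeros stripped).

Executing turtle program step by step:
Start: pos=(0,0), heading=0, pen down
RT 90: heading 0 -> 270
FD 12.9: (0,0) -> (0,-12.9) [heading=270, draw]
RT 30: heading 270 -> 240
FD 10.1: (0,-12.9) -> (-5.05,-21.647) [heading=240, draw]
REPEAT 4 [
  -- iteration 1/4 --
  LT 254: heading 240 -> 134
  BK 11.6: (-5.05,-21.647) -> (3.008,-29.991) [heading=134, draw]
  FD 7.3: (3.008,-29.991) -> (-2.063,-24.74) [heading=134, draw]
  -- iteration 2/4 --
  LT 254: heading 134 -> 28
  BK 11.6: (-2.063,-24.74) -> (-12.305,-30.186) [heading=28, draw]
  FD 7.3: (-12.305,-30.186) -> (-5.86,-26.759) [heading=28, draw]
  -- iteration 3/4 --
  LT 254: heading 28 -> 282
  BK 11.6: (-5.86,-26.759) -> (-8.271,-15.412) [heading=282, draw]
  FD 7.3: (-8.271,-15.412) -> (-6.754,-22.553) [heading=282, draw]
  -- iteration 4/4 --
  LT 254: heading 282 -> 176
  BK 11.6: (-6.754,-22.553) -> (4.818,-23.362) [heading=176, draw]
  FD 7.3: (4.818,-23.362) -> (-2.464,-22.853) [heading=176, draw]
]
BK 11.4: (-2.464,-22.853) -> (8.908,-23.648) [heading=176, draw]
FD 10.7: (8.908,-23.648) -> (-1.766,-22.901) [heading=176, draw]
LT 150: heading 176 -> 326
RT 30: heading 326 -> 296
RT 90: heading 296 -> 206
Final: pos=(-1.766,-22.901), heading=206, 12 segment(s) drawn

Segment endpoints: x in {-12.305, -8.271, -6.754, -5.86, -5.05, -2.464, -2.063, -1.766, 0, 0, 3.008, 4.818, 8.908}, y in {-30.186, -29.991, -26.759, -24.74, -23.648, -23.362, -22.901, -22.853, -22.553, -21.647, -15.412, -12.9, 0}
xmin=-12.305, ymin=-30.186, xmax=8.908, ymax=0

Answer: -12.305 -30.186 8.908 0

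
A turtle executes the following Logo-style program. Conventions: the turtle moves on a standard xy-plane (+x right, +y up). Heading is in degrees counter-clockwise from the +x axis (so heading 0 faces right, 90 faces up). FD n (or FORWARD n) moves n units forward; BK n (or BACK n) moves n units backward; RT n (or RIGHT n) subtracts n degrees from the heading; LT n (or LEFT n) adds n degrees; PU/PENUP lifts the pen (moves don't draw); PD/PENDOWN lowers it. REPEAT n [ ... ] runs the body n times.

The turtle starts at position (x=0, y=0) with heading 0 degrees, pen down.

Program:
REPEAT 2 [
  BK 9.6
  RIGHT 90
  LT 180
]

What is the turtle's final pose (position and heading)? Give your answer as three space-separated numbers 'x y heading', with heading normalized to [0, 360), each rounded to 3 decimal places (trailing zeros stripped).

Answer: -9.6 -9.6 180

Derivation:
Executing turtle program step by step:
Start: pos=(0,0), heading=0, pen down
REPEAT 2 [
  -- iteration 1/2 --
  BK 9.6: (0,0) -> (-9.6,0) [heading=0, draw]
  RT 90: heading 0 -> 270
  LT 180: heading 270 -> 90
  -- iteration 2/2 --
  BK 9.6: (-9.6,0) -> (-9.6,-9.6) [heading=90, draw]
  RT 90: heading 90 -> 0
  LT 180: heading 0 -> 180
]
Final: pos=(-9.6,-9.6), heading=180, 2 segment(s) drawn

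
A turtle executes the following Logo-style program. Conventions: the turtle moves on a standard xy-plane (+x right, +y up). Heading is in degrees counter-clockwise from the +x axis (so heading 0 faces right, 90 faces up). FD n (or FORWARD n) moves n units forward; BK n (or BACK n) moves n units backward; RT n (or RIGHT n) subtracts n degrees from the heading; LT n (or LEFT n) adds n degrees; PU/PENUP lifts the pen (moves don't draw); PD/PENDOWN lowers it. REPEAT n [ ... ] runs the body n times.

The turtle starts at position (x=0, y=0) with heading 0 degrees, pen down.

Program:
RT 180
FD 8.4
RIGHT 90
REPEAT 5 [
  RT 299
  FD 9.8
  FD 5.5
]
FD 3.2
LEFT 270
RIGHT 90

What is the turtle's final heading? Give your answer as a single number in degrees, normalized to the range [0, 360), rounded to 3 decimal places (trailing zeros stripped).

Answer: 215

Derivation:
Executing turtle program step by step:
Start: pos=(0,0), heading=0, pen down
RT 180: heading 0 -> 180
FD 8.4: (0,0) -> (-8.4,0) [heading=180, draw]
RT 90: heading 180 -> 90
REPEAT 5 [
  -- iteration 1/5 --
  RT 299: heading 90 -> 151
  FD 9.8: (-8.4,0) -> (-16.971,4.751) [heading=151, draw]
  FD 5.5: (-16.971,4.751) -> (-21.782,7.418) [heading=151, draw]
  -- iteration 2/5 --
  RT 299: heading 151 -> 212
  FD 9.8: (-21.782,7.418) -> (-30.093,2.224) [heading=212, draw]
  FD 5.5: (-30.093,2.224) -> (-34.757,-0.69) [heading=212, draw]
  -- iteration 3/5 --
  RT 299: heading 212 -> 273
  FD 9.8: (-34.757,-0.69) -> (-34.244,-10.477) [heading=273, draw]
  FD 5.5: (-34.244,-10.477) -> (-33.956,-15.969) [heading=273, draw]
  -- iteration 4/5 --
  RT 299: heading 273 -> 334
  FD 9.8: (-33.956,-15.969) -> (-25.148,-20.265) [heading=334, draw]
  FD 5.5: (-25.148,-20.265) -> (-20.205,-22.676) [heading=334, draw]
  -- iteration 5/5 --
  RT 299: heading 334 -> 35
  FD 9.8: (-20.205,-22.676) -> (-12.177,-17.055) [heading=35, draw]
  FD 5.5: (-12.177,-17.055) -> (-7.672,-13.901) [heading=35, draw]
]
FD 3.2: (-7.672,-13.901) -> (-5.05,-12.065) [heading=35, draw]
LT 270: heading 35 -> 305
RT 90: heading 305 -> 215
Final: pos=(-5.05,-12.065), heading=215, 12 segment(s) drawn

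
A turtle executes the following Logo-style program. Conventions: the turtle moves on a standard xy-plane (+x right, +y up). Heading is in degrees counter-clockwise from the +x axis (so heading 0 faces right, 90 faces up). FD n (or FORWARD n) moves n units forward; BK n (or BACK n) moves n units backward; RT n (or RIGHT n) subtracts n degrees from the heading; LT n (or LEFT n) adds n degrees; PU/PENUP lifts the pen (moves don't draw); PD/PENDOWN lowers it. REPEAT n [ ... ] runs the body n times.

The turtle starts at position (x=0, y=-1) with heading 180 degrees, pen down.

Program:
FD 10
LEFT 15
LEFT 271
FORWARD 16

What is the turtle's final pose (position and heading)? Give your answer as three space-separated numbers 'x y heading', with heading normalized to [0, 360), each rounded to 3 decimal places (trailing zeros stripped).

Answer: -14.41 14.38 106

Derivation:
Executing turtle program step by step:
Start: pos=(0,-1), heading=180, pen down
FD 10: (0,-1) -> (-10,-1) [heading=180, draw]
LT 15: heading 180 -> 195
LT 271: heading 195 -> 106
FD 16: (-10,-1) -> (-14.41,14.38) [heading=106, draw]
Final: pos=(-14.41,14.38), heading=106, 2 segment(s) drawn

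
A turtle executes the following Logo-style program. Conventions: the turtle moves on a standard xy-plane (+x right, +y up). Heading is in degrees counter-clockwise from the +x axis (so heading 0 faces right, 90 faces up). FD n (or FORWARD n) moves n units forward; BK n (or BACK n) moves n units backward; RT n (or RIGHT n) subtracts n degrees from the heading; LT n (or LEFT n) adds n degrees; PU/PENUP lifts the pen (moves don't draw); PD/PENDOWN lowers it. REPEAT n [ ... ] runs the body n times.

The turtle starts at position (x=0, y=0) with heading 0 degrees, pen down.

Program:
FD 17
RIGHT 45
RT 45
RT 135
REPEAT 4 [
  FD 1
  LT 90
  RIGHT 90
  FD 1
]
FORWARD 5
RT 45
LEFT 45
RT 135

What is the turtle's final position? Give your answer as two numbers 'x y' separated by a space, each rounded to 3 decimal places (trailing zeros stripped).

Executing turtle program step by step:
Start: pos=(0,0), heading=0, pen down
FD 17: (0,0) -> (17,0) [heading=0, draw]
RT 45: heading 0 -> 315
RT 45: heading 315 -> 270
RT 135: heading 270 -> 135
REPEAT 4 [
  -- iteration 1/4 --
  FD 1: (17,0) -> (16.293,0.707) [heading=135, draw]
  LT 90: heading 135 -> 225
  RT 90: heading 225 -> 135
  FD 1: (16.293,0.707) -> (15.586,1.414) [heading=135, draw]
  -- iteration 2/4 --
  FD 1: (15.586,1.414) -> (14.879,2.121) [heading=135, draw]
  LT 90: heading 135 -> 225
  RT 90: heading 225 -> 135
  FD 1: (14.879,2.121) -> (14.172,2.828) [heading=135, draw]
  -- iteration 3/4 --
  FD 1: (14.172,2.828) -> (13.464,3.536) [heading=135, draw]
  LT 90: heading 135 -> 225
  RT 90: heading 225 -> 135
  FD 1: (13.464,3.536) -> (12.757,4.243) [heading=135, draw]
  -- iteration 4/4 --
  FD 1: (12.757,4.243) -> (12.05,4.95) [heading=135, draw]
  LT 90: heading 135 -> 225
  RT 90: heading 225 -> 135
  FD 1: (12.05,4.95) -> (11.343,5.657) [heading=135, draw]
]
FD 5: (11.343,5.657) -> (7.808,9.192) [heading=135, draw]
RT 45: heading 135 -> 90
LT 45: heading 90 -> 135
RT 135: heading 135 -> 0
Final: pos=(7.808,9.192), heading=0, 10 segment(s) drawn

Answer: 7.808 9.192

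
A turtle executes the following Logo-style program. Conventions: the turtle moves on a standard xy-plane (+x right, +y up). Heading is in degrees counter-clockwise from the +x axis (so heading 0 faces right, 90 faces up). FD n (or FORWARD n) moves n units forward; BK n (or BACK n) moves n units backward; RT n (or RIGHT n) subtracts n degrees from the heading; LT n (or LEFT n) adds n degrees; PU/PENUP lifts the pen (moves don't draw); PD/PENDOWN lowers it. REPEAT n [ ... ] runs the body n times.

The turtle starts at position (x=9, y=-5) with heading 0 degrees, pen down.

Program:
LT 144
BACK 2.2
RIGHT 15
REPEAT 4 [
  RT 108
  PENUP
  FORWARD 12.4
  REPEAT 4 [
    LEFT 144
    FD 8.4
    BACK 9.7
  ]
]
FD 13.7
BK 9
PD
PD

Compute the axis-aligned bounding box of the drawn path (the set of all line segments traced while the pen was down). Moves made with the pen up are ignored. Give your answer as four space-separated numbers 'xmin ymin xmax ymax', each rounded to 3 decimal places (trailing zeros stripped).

Answer: 9 -6.293 10.78 -5

Derivation:
Executing turtle program step by step:
Start: pos=(9,-5), heading=0, pen down
LT 144: heading 0 -> 144
BK 2.2: (9,-5) -> (10.78,-6.293) [heading=144, draw]
RT 15: heading 144 -> 129
REPEAT 4 [
  -- iteration 1/4 --
  RT 108: heading 129 -> 21
  PU: pen up
  FD 12.4: (10.78,-6.293) -> (22.356,-1.849) [heading=21, move]
  REPEAT 4 [
    -- iteration 1/4 --
    LT 144: heading 21 -> 165
    FD 8.4: (22.356,-1.849) -> (14.242,0.325) [heading=165, move]
    BK 9.7: (14.242,0.325) -> (23.612,-2.186) [heading=165, move]
    -- iteration 2/4 --
    LT 144: heading 165 -> 309
    FD 8.4: (23.612,-2.186) -> (28.898,-8.714) [heading=309, move]
    BK 9.7: (28.898,-8.714) -> (22.794,-1.176) [heading=309, move]
    -- iteration 3/4 --
    LT 144: heading 309 -> 93
    FD 8.4: (22.794,-1.176) -> (22.354,7.213) [heading=93, move]
    BK 9.7: (22.354,7.213) -> (22.862,-2.474) [heading=93, move]
    -- iteration 4/4 --
    LT 144: heading 93 -> 237
    FD 8.4: (22.862,-2.474) -> (18.287,-9.519) [heading=237, move]
    BK 9.7: (18.287,-9.519) -> (23.57,-1.383) [heading=237, move]
  ]
  -- iteration 2/4 --
  RT 108: heading 237 -> 129
  PU: pen up
  FD 12.4: (23.57,-1.383) -> (15.766,8.253) [heading=129, move]
  REPEAT 4 [
    -- iteration 1/4 --
    LT 144: heading 129 -> 273
    FD 8.4: (15.766,8.253) -> (16.206,-0.135) [heading=273, move]
    BK 9.7: (16.206,-0.135) -> (15.698,9.551) [heading=273, move]
    -- iteration 2/4 --
    LT 144: heading 273 -> 57
    FD 8.4: (15.698,9.551) -> (20.273,16.596) [heading=57, move]
    BK 9.7: (20.273,16.596) -> (14.99,8.461) [heading=57, move]
    -- iteration 3/4 --
    LT 144: heading 57 -> 201
    FD 8.4: (14.99,8.461) -> (7.148,5.451) [heading=201, move]
    BK 9.7: (7.148,5.451) -> (16.204,8.927) [heading=201, move]
    -- iteration 4/4 --
    LT 144: heading 201 -> 345
    FD 8.4: (16.204,8.927) -> (24.318,6.753) [heading=345, move]
    BK 9.7: (24.318,6.753) -> (14.948,9.263) [heading=345, move]
  ]
  -- iteration 3/4 --
  RT 108: heading 345 -> 237
  PU: pen up
  FD 12.4: (14.948,9.263) -> (8.195,-1.136) [heading=237, move]
  REPEAT 4 [
    -- iteration 1/4 --
    LT 144: heading 237 -> 21
    FD 8.4: (8.195,-1.136) -> (16.037,1.874) [heading=21, move]
    BK 9.7: (16.037,1.874) -> (6.981,-1.602) [heading=21, move]
    -- iteration 2/4 --
    LT 144: heading 21 -> 165
    FD 8.4: (6.981,-1.602) -> (-1.133,0.572) [heading=165, move]
    BK 9.7: (-1.133,0.572) -> (8.237,-1.938) [heading=165, move]
    -- iteration 3/4 --
    LT 144: heading 165 -> 309
    FD 8.4: (8.237,-1.938) -> (13.523,-8.466) [heading=309, move]
    BK 9.7: (13.523,-8.466) -> (7.419,-0.928) [heading=309, move]
    -- iteration 4/4 --
    LT 144: heading 309 -> 93
    FD 8.4: (7.419,-0.928) -> (6.979,7.46) [heading=93, move]
    BK 9.7: (6.979,7.46) -> (7.487,-2.226) [heading=93, move]
  ]
  -- iteration 4/4 --
  RT 108: heading 93 -> 345
  PU: pen up
  FD 12.4: (7.487,-2.226) -> (19.464,-5.436) [heading=345, move]
  REPEAT 4 [
    -- iteration 1/4 --
    LT 144: heading 345 -> 129
    FD 8.4: (19.464,-5.436) -> (14.178,1.092) [heading=129, move]
    BK 9.7: (14.178,1.092) -> (20.282,-6.446) [heading=129, move]
    -- iteration 2/4 --
    LT 144: heading 129 -> 273
    FD 8.4: (20.282,-6.446) -> (20.722,-14.835) [heading=273, move]
    BK 9.7: (20.722,-14.835) -> (20.214,-5.148) [heading=273, move]
    -- iteration 3/4 --
    LT 144: heading 273 -> 57
    FD 8.4: (20.214,-5.148) -> (24.789,1.897) [heading=57, move]
    BK 9.7: (24.789,1.897) -> (19.506,-6.238) [heading=57, move]
    -- iteration 4/4 --
    LT 144: heading 57 -> 201
    FD 8.4: (19.506,-6.238) -> (11.664,-9.248) [heading=201, move]
    BK 9.7: (11.664,-9.248) -> (20.72,-5.772) [heading=201, move]
  ]
]
FD 13.7: (20.72,-5.772) -> (7.93,-10.682) [heading=201, move]
BK 9: (7.93,-10.682) -> (16.332,-7.457) [heading=201, move]
PD: pen down
PD: pen down
Final: pos=(16.332,-7.457), heading=201, 1 segment(s) drawn

Segment endpoints: x in {9, 10.78}, y in {-6.293, -5}
xmin=9, ymin=-6.293, xmax=10.78, ymax=-5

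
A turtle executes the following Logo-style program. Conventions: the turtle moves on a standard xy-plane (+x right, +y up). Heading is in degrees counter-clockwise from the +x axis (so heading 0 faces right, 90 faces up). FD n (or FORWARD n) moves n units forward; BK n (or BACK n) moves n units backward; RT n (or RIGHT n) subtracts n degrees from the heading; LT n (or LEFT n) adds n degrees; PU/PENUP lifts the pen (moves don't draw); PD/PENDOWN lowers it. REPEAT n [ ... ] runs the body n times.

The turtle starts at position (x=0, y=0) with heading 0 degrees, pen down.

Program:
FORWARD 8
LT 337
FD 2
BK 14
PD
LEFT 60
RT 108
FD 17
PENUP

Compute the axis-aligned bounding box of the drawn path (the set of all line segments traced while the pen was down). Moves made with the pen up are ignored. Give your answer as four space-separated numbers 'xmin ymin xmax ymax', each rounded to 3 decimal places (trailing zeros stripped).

Executing turtle program step by step:
Start: pos=(0,0), heading=0, pen down
FD 8: (0,0) -> (8,0) [heading=0, draw]
LT 337: heading 0 -> 337
FD 2: (8,0) -> (9.841,-0.781) [heading=337, draw]
BK 14: (9.841,-0.781) -> (-3.046,4.689) [heading=337, draw]
PD: pen down
LT 60: heading 337 -> 37
RT 108: heading 37 -> 289
FD 17: (-3.046,4.689) -> (2.489,-11.385) [heading=289, draw]
PU: pen up
Final: pos=(2.489,-11.385), heading=289, 4 segment(s) drawn

Segment endpoints: x in {-3.046, 0, 2.489, 8, 9.841}, y in {-11.385, -0.781, 0, 4.689}
xmin=-3.046, ymin=-11.385, xmax=9.841, ymax=4.689

Answer: -3.046 -11.385 9.841 4.689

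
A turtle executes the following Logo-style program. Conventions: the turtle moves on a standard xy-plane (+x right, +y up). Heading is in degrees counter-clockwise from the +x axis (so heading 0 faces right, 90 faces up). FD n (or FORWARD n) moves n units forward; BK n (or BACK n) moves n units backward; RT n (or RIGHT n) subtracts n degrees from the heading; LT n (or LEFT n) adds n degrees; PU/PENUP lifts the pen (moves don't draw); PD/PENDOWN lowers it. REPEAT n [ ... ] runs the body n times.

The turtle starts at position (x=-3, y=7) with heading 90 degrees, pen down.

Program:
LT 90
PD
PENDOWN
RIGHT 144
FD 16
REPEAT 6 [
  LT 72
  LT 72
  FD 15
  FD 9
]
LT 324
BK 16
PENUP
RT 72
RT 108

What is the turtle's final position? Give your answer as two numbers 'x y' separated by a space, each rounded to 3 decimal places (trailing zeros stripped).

Executing turtle program step by step:
Start: pos=(-3,7), heading=90, pen down
LT 90: heading 90 -> 180
PD: pen down
PD: pen down
RT 144: heading 180 -> 36
FD 16: (-3,7) -> (9.944,16.405) [heading=36, draw]
REPEAT 6 [
  -- iteration 1/6 --
  LT 72: heading 36 -> 108
  LT 72: heading 108 -> 180
  FD 15: (9.944,16.405) -> (-5.056,16.405) [heading=180, draw]
  FD 9: (-5.056,16.405) -> (-14.056,16.405) [heading=180, draw]
  -- iteration 2/6 --
  LT 72: heading 180 -> 252
  LT 72: heading 252 -> 324
  FD 15: (-14.056,16.405) -> (-1.92,7.588) [heading=324, draw]
  FD 9: (-1.92,7.588) -> (5.361,2.298) [heading=324, draw]
  -- iteration 3/6 --
  LT 72: heading 324 -> 36
  LT 72: heading 36 -> 108
  FD 15: (5.361,2.298) -> (0.725,16.564) [heading=108, draw]
  FD 9: (0.725,16.564) -> (-2.056,25.123) [heading=108, draw]
  -- iteration 4/6 --
  LT 72: heading 108 -> 180
  LT 72: heading 180 -> 252
  FD 15: (-2.056,25.123) -> (-6.691,10.857) [heading=252, draw]
  FD 9: (-6.691,10.857) -> (-9.472,2.298) [heading=252, draw]
  -- iteration 5/6 --
  LT 72: heading 252 -> 324
  LT 72: heading 324 -> 36
  FD 15: (-9.472,2.298) -> (2.663,11.114) [heading=36, draw]
  FD 9: (2.663,11.114) -> (9.944,16.405) [heading=36, draw]
  -- iteration 6/6 --
  LT 72: heading 36 -> 108
  LT 72: heading 108 -> 180
  FD 15: (9.944,16.405) -> (-5.056,16.405) [heading=180, draw]
  FD 9: (-5.056,16.405) -> (-14.056,16.405) [heading=180, draw]
]
LT 324: heading 180 -> 144
BK 16: (-14.056,16.405) -> (-1.111,7) [heading=144, draw]
PU: pen up
RT 72: heading 144 -> 72
RT 108: heading 72 -> 324
Final: pos=(-1.111,7), heading=324, 14 segment(s) drawn

Answer: -1.111 7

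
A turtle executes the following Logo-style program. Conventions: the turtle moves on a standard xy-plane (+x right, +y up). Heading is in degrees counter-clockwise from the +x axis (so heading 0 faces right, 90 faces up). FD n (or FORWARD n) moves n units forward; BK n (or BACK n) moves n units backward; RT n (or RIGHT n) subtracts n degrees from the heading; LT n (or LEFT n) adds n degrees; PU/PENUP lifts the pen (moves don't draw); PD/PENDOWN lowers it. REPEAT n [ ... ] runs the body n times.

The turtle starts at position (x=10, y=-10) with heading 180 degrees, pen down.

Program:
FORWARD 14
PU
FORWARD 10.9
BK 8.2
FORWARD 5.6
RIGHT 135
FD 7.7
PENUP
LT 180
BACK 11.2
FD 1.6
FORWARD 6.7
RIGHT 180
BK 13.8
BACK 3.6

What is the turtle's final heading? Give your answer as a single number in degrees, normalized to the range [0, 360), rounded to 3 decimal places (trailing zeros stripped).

Executing turtle program step by step:
Start: pos=(10,-10), heading=180, pen down
FD 14: (10,-10) -> (-4,-10) [heading=180, draw]
PU: pen up
FD 10.9: (-4,-10) -> (-14.9,-10) [heading=180, move]
BK 8.2: (-14.9,-10) -> (-6.7,-10) [heading=180, move]
FD 5.6: (-6.7,-10) -> (-12.3,-10) [heading=180, move]
RT 135: heading 180 -> 45
FD 7.7: (-12.3,-10) -> (-6.855,-4.555) [heading=45, move]
PU: pen up
LT 180: heading 45 -> 225
BK 11.2: (-6.855,-4.555) -> (1.064,3.364) [heading=225, move]
FD 1.6: (1.064,3.364) -> (-0.067,2.233) [heading=225, move]
FD 6.7: (-0.067,2.233) -> (-4.805,-2.505) [heading=225, move]
RT 180: heading 225 -> 45
BK 13.8: (-4.805,-2.505) -> (-14.563,-12.263) [heading=45, move]
BK 3.6: (-14.563,-12.263) -> (-17.108,-14.808) [heading=45, move]
Final: pos=(-17.108,-14.808), heading=45, 1 segment(s) drawn

Answer: 45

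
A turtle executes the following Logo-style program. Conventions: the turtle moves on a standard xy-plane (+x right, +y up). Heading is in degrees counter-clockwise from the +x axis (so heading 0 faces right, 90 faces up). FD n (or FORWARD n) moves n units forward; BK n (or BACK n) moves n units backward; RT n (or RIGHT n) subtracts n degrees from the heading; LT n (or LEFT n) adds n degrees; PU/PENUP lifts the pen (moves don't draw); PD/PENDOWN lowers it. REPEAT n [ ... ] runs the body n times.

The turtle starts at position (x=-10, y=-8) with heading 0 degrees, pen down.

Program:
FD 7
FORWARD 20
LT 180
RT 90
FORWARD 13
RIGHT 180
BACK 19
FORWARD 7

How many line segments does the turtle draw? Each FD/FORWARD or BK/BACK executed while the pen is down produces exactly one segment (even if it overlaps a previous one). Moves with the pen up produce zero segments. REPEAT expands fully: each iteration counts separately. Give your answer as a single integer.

Answer: 5

Derivation:
Executing turtle program step by step:
Start: pos=(-10,-8), heading=0, pen down
FD 7: (-10,-8) -> (-3,-8) [heading=0, draw]
FD 20: (-3,-8) -> (17,-8) [heading=0, draw]
LT 180: heading 0 -> 180
RT 90: heading 180 -> 90
FD 13: (17,-8) -> (17,5) [heading=90, draw]
RT 180: heading 90 -> 270
BK 19: (17,5) -> (17,24) [heading=270, draw]
FD 7: (17,24) -> (17,17) [heading=270, draw]
Final: pos=(17,17), heading=270, 5 segment(s) drawn
Segments drawn: 5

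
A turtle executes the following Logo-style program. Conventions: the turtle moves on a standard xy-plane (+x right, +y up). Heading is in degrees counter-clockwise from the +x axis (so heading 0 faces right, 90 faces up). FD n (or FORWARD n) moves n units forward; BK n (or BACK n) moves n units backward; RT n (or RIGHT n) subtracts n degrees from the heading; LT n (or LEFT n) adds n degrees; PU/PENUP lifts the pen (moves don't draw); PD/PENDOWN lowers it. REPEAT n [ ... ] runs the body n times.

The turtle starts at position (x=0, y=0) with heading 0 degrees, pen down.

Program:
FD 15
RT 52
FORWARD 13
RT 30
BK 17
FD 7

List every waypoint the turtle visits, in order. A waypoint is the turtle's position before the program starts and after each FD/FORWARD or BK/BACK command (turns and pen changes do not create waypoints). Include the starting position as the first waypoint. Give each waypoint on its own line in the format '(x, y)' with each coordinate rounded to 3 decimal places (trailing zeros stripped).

Executing turtle program step by step:
Start: pos=(0,0), heading=0, pen down
FD 15: (0,0) -> (15,0) [heading=0, draw]
RT 52: heading 0 -> 308
FD 13: (15,0) -> (23.004,-10.244) [heading=308, draw]
RT 30: heading 308 -> 278
BK 17: (23.004,-10.244) -> (20.638,6.59) [heading=278, draw]
FD 7: (20.638,6.59) -> (21.612,-0.341) [heading=278, draw]
Final: pos=(21.612,-0.341), heading=278, 4 segment(s) drawn
Waypoints (5 total):
(0, 0)
(15, 0)
(23.004, -10.244)
(20.638, 6.59)
(21.612, -0.341)

Answer: (0, 0)
(15, 0)
(23.004, -10.244)
(20.638, 6.59)
(21.612, -0.341)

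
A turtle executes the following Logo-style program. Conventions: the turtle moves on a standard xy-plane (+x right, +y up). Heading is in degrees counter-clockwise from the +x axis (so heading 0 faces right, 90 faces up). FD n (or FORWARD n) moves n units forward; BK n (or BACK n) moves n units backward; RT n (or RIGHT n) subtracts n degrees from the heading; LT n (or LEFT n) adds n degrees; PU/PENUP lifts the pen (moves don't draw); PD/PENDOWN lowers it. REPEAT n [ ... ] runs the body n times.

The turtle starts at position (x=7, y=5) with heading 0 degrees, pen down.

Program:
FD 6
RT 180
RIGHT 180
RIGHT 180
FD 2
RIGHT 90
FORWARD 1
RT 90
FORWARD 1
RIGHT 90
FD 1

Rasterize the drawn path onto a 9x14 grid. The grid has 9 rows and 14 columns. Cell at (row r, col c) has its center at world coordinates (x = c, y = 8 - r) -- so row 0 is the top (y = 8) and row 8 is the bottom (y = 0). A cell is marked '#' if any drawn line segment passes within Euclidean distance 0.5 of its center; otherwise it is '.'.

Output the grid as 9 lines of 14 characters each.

Answer: ..............
..............
...........##.
.......#######
..............
..............
..............
..............
..............

Derivation:
Segment 0: (7,5) -> (13,5)
Segment 1: (13,5) -> (11,5)
Segment 2: (11,5) -> (11,6)
Segment 3: (11,6) -> (12,6)
Segment 4: (12,6) -> (12,5)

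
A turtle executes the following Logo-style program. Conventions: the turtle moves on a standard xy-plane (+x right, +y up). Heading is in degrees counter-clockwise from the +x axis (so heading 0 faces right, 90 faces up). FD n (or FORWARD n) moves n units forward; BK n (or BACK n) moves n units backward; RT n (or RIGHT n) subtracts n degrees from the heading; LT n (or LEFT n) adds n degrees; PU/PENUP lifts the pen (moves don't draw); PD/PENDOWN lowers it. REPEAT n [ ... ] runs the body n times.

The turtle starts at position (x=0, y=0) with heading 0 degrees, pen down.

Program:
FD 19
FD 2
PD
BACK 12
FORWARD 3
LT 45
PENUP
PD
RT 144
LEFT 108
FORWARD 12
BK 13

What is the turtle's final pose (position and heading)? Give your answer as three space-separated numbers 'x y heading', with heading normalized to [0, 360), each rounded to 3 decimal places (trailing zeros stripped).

Executing turtle program step by step:
Start: pos=(0,0), heading=0, pen down
FD 19: (0,0) -> (19,0) [heading=0, draw]
FD 2: (19,0) -> (21,0) [heading=0, draw]
PD: pen down
BK 12: (21,0) -> (9,0) [heading=0, draw]
FD 3: (9,0) -> (12,0) [heading=0, draw]
LT 45: heading 0 -> 45
PU: pen up
PD: pen down
RT 144: heading 45 -> 261
LT 108: heading 261 -> 9
FD 12: (12,0) -> (23.852,1.877) [heading=9, draw]
BK 13: (23.852,1.877) -> (11.012,-0.156) [heading=9, draw]
Final: pos=(11.012,-0.156), heading=9, 6 segment(s) drawn

Answer: 11.012 -0.156 9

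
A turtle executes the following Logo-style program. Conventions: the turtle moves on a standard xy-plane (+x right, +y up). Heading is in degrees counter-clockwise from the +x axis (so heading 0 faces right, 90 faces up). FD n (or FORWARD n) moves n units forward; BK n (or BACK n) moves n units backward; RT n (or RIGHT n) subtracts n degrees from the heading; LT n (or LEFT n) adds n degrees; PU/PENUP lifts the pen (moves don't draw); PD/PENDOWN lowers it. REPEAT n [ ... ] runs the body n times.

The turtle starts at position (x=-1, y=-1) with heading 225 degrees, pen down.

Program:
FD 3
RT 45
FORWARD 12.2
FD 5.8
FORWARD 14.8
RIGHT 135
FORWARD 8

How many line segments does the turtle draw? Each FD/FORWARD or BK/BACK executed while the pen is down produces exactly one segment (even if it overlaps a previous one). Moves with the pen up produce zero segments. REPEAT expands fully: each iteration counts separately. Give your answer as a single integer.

Answer: 5

Derivation:
Executing turtle program step by step:
Start: pos=(-1,-1), heading=225, pen down
FD 3: (-1,-1) -> (-3.121,-3.121) [heading=225, draw]
RT 45: heading 225 -> 180
FD 12.2: (-3.121,-3.121) -> (-15.321,-3.121) [heading=180, draw]
FD 5.8: (-15.321,-3.121) -> (-21.121,-3.121) [heading=180, draw]
FD 14.8: (-21.121,-3.121) -> (-35.921,-3.121) [heading=180, draw]
RT 135: heading 180 -> 45
FD 8: (-35.921,-3.121) -> (-30.264,2.536) [heading=45, draw]
Final: pos=(-30.264,2.536), heading=45, 5 segment(s) drawn
Segments drawn: 5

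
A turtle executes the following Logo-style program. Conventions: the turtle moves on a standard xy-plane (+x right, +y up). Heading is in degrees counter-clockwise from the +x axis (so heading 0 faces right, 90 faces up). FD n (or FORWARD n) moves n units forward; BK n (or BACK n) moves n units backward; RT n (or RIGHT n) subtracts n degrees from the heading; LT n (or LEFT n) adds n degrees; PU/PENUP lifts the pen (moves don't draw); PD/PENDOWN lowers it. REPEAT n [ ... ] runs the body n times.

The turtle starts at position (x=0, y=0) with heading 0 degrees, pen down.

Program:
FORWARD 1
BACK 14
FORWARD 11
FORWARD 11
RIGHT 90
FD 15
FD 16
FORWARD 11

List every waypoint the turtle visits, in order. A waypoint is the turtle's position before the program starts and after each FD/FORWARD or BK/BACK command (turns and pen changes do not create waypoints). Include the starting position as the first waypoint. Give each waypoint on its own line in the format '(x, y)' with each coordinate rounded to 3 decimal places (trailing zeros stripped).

Answer: (0, 0)
(1, 0)
(-13, 0)
(-2, 0)
(9, 0)
(9, -15)
(9, -31)
(9, -42)

Derivation:
Executing turtle program step by step:
Start: pos=(0,0), heading=0, pen down
FD 1: (0,0) -> (1,0) [heading=0, draw]
BK 14: (1,0) -> (-13,0) [heading=0, draw]
FD 11: (-13,0) -> (-2,0) [heading=0, draw]
FD 11: (-2,0) -> (9,0) [heading=0, draw]
RT 90: heading 0 -> 270
FD 15: (9,0) -> (9,-15) [heading=270, draw]
FD 16: (9,-15) -> (9,-31) [heading=270, draw]
FD 11: (9,-31) -> (9,-42) [heading=270, draw]
Final: pos=(9,-42), heading=270, 7 segment(s) drawn
Waypoints (8 total):
(0, 0)
(1, 0)
(-13, 0)
(-2, 0)
(9, 0)
(9, -15)
(9, -31)
(9, -42)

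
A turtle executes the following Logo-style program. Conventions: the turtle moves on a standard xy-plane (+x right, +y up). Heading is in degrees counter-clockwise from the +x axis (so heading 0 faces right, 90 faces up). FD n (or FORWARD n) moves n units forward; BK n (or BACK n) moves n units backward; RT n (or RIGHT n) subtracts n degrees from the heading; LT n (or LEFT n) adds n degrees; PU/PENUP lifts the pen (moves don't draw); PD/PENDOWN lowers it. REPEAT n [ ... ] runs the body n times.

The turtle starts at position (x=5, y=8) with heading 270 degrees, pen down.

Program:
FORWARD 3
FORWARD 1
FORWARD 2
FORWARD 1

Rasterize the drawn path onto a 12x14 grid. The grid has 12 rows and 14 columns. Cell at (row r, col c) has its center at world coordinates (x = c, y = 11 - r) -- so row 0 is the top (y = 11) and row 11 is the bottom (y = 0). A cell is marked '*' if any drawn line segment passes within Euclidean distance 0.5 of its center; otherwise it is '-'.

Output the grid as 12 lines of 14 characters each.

Answer: --------------
--------------
--------------
-----*--------
-----*--------
-----*--------
-----*--------
-----*--------
-----*--------
-----*--------
-----*--------
--------------

Derivation:
Segment 0: (5,8) -> (5,5)
Segment 1: (5,5) -> (5,4)
Segment 2: (5,4) -> (5,2)
Segment 3: (5,2) -> (5,1)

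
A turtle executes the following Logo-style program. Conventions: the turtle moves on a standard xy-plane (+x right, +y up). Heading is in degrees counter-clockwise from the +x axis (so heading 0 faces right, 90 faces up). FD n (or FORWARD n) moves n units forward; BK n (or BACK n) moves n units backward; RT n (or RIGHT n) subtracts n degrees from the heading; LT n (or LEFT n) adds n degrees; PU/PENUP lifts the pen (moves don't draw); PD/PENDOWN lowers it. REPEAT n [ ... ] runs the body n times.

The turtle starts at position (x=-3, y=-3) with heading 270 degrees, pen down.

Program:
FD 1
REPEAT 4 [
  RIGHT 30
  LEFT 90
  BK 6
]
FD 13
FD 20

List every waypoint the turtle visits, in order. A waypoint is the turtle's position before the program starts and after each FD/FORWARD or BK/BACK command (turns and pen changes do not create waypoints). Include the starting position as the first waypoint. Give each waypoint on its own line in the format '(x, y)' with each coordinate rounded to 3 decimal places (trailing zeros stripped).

Answer: (-3, -3)
(-3, -4)
(-8.196, -1)
(-13.392, -4)
(-13.392, -10)
(-8.196, -13)
(-19.454, -6.5)
(-36.775, 3.5)

Derivation:
Executing turtle program step by step:
Start: pos=(-3,-3), heading=270, pen down
FD 1: (-3,-3) -> (-3,-4) [heading=270, draw]
REPEAT 4 [
  -- iteration 1/4 --
  RT 30: heading 270 -> 240
  LT 90: heading 240 -> 330
  BK 6: (-3,-4) -> (-8.196,-1) [heading=330, draw]
  -- iteration 2/4 --
  RT 30: heading 330 -> 300
  LT 90: heading 300 -> 30
  BK 6: (-8.196,-1) -> (-13.392,-4) [heading=30, draw]
  -- iteration 3/4 --
  RT 30: heading 30 -> 0
  LT 90: heading 0 -> 90
  BK 6: (-13.392,-4) -> (-13.392,-10) [heading=90, draw]
  -- iteration 4/4 --
  RT 30: heading 90 -> 60
  LT 90: heading 60 -> 150
  BK 6: (-13.392,-10) -> (-8.196,-13) [heading=150, draw]
]
FD 13: (-8.196,-13) -> (-19.454,-6.5) [heading=150, draw]
FD 20: (-19.454,-6.5) -> (-36.775,3.5) [heading=150, draw]
Final: pos=(-36.775,3.5), heading=150, 7 segment(s) drawn
Waypoints (8 total):
(-3, -3)
(-3, -4)
(-8.196, -1)
(-13.392, -4)
(-13.392, -10)
(-8.196, -13)
(-19.454, -6.5)
(-36.775, 3.5)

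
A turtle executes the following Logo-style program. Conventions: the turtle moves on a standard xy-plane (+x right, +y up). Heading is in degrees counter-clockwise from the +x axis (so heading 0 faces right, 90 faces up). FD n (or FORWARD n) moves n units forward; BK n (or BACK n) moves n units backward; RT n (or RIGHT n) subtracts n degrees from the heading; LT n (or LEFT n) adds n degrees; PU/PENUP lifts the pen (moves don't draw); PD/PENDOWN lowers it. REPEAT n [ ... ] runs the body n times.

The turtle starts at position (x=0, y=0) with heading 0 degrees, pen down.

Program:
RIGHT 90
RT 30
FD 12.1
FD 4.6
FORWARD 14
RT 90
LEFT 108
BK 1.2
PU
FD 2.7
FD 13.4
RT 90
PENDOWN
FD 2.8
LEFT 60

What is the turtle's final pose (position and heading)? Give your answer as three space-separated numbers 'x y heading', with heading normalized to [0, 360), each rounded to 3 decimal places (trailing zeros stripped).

Answer: -21.187 -40.579 228

Derivation:
Executing turtle program step by step:
Start: pos=(0,0), heading=0, pen down
RT 90: heading 0 -> 270
RT 30: heading 270 -> 240
FD 12.1: (0,0) -> (-6.05,-10.479) [heading=240, draw]
FD 4.6: (-6.05,-10.479) -> (-8.35,-14.463) [heading=240, draw]
FD 14: (-8.35,-14.463) -> (-15.35,-26.587) [heading=240, draw]
RT 90: heading 240 -> 150
LT 108: heading 150 -> 258
BK 1.2: (-15.35,-26.587) -> (-15.101,-25.413) [heading=258, draw]
PU: pen up
FD 2.7: (-15.101,-25.413) -> (-15.662,-28.054) [heading=258, move]
FD 13.4: (-15.662,-28.054) -> (-18.448,-41.161) [heading=258, move]
RT 90: heading 258 -> 168
PD: pen down
FD 2.8: (-18.448,-41.161) -> (-21.187,-40.579) [heading=168, draw]
LT 60: heading 168 -> 228
Final: pos=(-21.187,-40.579), heading=228, 5 segment(s) drawn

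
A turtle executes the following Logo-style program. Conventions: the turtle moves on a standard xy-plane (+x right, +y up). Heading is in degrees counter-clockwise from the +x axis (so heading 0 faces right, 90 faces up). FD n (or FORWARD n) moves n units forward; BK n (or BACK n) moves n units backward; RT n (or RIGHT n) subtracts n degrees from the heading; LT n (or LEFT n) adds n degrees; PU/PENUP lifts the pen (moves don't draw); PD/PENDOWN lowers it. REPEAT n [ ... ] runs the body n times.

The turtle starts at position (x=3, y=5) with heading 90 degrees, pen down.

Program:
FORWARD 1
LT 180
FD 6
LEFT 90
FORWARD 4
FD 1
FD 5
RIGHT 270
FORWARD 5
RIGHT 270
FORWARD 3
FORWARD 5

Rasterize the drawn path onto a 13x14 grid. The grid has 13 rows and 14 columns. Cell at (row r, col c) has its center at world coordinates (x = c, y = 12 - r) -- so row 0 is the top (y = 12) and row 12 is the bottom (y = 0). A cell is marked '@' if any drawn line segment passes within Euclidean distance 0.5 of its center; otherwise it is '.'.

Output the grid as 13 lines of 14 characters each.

Answer: ..............
..............
..............
..............
..............
..............
...@..........
...@.@@@@@@@@@
...@.........@
...@.........@
...@.........@
...@.........@
...@@@@@@@@@@@

Derivation:
Segment 0: (3,5) -> (3,6)
Segment 1: (3,6) -> (3,0)
Segment 2: (3,0) -> (7,-0)
Segment 3: (7,-0) -> (8,-0)
Segment 4: (8,-0) -> (13,-0)
Segment 5: (13,-0) -> (13,5)
Segment 6: (13,5) -> (10,5)
Segment 7: (10,5) -> (5,5)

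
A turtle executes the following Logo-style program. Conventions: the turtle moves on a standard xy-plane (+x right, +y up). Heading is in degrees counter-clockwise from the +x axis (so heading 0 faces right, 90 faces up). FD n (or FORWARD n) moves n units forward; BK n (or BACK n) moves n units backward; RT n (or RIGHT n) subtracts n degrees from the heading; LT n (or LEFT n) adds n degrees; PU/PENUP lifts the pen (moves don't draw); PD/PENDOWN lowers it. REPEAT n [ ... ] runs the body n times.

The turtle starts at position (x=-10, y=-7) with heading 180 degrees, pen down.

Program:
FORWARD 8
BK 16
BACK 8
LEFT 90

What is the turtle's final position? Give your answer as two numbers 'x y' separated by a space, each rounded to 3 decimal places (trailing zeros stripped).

Executing turtle program step by step:
Start: pos=(-10,-7), heading=180, pen down
FD 8: (-10,-7) -> (-18,-7) [heading=180, draw]
BK 16: (-18,-7) -> (-2,-7) [heading=180, draw]
BK 8: (-2,-7) -> (6,-7) [heading=180, draw]
LT 90: heading 180 -> 270
Final: pos=(6,-7), heading=270, 3 segment(s) drawn

Answer: 6 -7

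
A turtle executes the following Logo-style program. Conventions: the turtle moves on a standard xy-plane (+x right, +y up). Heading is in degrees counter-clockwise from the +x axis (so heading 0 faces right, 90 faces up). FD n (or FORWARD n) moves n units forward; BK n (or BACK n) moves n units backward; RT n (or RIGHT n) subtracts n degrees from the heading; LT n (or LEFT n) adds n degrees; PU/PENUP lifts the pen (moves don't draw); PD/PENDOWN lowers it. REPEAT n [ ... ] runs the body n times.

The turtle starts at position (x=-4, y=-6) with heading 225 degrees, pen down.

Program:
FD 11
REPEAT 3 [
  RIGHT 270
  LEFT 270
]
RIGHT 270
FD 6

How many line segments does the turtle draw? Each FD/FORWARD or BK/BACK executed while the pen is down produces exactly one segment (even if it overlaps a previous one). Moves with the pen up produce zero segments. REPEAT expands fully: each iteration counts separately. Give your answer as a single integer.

Answer: 2

Derivation:
Executing turtle program step by step:
Start: pos=(-4,-6), heading=225, pen down
FD 11: (-4,-6) -> (-11.778,-13.778) [heading=225, draw]
REPEAT 3 [
  -- iteration 1/3 --
  RT 270: heading 225 -> 315
  LT 270: heading 315 -> 225
  -- iteration 2/3 --
  RT 270: heading 225 -> 315
  LT 270: heading 315 -> 225
  -- iteration 3/3 --
  RT 270: heading 225 -> 315
  LT 270: heading 315 -> 225
]
RT 270: heading 225 -> 315
FD 6: (-11.778,-13.778) -> (-7.536,-18.021) [heading=315, draw]
Final: pos=(-7.536,-18.021), heading=315, 2 segment(s) drawn
Segments drawn: 2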